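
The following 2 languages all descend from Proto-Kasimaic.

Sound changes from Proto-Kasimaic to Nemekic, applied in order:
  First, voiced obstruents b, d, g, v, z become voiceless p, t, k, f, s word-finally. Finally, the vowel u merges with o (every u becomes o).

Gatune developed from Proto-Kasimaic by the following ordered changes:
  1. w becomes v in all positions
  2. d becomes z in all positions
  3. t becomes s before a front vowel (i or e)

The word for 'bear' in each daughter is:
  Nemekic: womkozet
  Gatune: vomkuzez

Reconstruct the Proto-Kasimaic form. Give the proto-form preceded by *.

*womkuzed

Position 5: Nemekic has o, Gatune has u. Gatune preserves u here (none of its changes turn any other segment into u), so the proto-segment is *u.
Position 1: Nemekic has w, Gatune has v. Nemekic preserves w here (none of its changes turn any other segment into w), so the proto-segment is *w.
Position 8: Nemekic has t, Gatune has z. Taking the neighbouring segments as reconstructed: Nemekic t could go back to *t or *d; Gatune z could go back to *d or *z — the one source consistent with every daughter is *d.
This points to *womkuzed. Verify forward in each daughter:
Nemekic: *womkuzed
  womkuzed → womkuzet   [final devoicing]
  womkuzet → womkozet   [vowel merger]
  giving Nemekic womkozet.
Gatune: *womkuzed > vomkuzed > vomkuzez  (by unconditioned shift, unconditioned shift)
Only *womkuzed yields all of Nemekic womkozet, Gatune vomkuzez.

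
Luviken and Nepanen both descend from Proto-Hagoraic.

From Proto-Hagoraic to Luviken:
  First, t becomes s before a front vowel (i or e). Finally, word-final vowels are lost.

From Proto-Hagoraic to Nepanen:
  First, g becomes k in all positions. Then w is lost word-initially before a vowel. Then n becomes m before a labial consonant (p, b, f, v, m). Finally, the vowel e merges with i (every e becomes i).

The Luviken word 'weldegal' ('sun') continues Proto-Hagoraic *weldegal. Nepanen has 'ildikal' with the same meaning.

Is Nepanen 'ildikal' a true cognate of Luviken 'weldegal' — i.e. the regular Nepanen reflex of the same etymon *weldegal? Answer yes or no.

Derive the expected Nepanen reflex of *weldegal:
Nepanen: *weldegal
  weldegal → weldekal   [unconditioned shift]
  weldekal → eldekal   [glide loss]
  eldekal (rule 3 does not apply)
  eldekal → ildikal   [vowel merger]
  giving Nepanen ildikal.
Nepanen 'ildikal' matches the regular reflex exactly, so the pair is cognate.

yes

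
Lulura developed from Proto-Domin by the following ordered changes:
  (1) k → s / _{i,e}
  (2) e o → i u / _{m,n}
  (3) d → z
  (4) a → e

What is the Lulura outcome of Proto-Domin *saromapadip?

serumepezip

Lulura: *saromapadip
  saromapadip (rule 1 does not apply)
  saromapadip → sarumapadip   [pre-nasal raising]
  sarumapadip → sarumapazip   [unconditioned shift]
  sarumapazip → serumepezip   [vowel merger]
  giving Lulura serumepezip.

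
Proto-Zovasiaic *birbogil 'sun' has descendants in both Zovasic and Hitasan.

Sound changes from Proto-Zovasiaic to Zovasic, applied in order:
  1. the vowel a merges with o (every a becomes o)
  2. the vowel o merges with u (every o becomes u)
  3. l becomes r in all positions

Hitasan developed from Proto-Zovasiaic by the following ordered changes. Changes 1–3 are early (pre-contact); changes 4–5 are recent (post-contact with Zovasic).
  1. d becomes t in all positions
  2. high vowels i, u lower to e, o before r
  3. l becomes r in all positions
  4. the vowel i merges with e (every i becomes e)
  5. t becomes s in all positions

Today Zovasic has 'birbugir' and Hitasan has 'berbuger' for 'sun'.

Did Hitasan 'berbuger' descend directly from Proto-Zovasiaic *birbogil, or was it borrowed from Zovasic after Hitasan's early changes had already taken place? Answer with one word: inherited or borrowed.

borrowed

If inherited, *birbogil would pass through all of Hitasan's changes:
Hitasan: *birbogil
  birbogil (rule 1 does not apply)
  birbogil → berbogil   [pre-rhotic lowering]
  berbogil → berbogir   [unconditioned shift]
  berbogir → berboger   [vowel merger]
  berboger (rule 5 does not apply)
  giving Hitasan berboger.
If borrowed from Zovasic 'birbugir' after the early changes, it would undergo only the recent ones:
  rule 4 (vowel merger): birbugir → berbuger
  rule 5 (unconditioned shift): no change (berbuger)
  ⇒ as a loan: berbuger
Hitasan 'berbuger' matches the loan outcome 'berbuger', not the inherited 'berboger' — it skipped the early Hitasan changes, so it was borrowed from Zovasic.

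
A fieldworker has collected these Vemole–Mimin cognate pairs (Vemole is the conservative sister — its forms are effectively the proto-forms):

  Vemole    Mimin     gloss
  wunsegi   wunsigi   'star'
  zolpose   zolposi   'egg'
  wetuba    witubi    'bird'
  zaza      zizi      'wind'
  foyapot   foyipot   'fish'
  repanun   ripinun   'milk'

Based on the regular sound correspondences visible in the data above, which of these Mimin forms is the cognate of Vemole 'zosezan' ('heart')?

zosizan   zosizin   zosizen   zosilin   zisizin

zosizin

wunsegi ~ wunsigi, wetuba ~ witubi — Vemole e corresponds to Mimin i after a consonant, before a consonant other than r, m, n, p, b, f, v.
repanun ~ ripinun — Vemole a corresponds to Mimin i after a consonant, before a nasal.
Applying these to Vemole 'zosezan':
  zosezan → zosizan   (e→i after a consonant, before a consonant other than r, m, n, p, b, f, v)
  zosizan → zosizin   (a→i after a consonant, before a nasal)
So the Mimin cognate is 'zosizin'.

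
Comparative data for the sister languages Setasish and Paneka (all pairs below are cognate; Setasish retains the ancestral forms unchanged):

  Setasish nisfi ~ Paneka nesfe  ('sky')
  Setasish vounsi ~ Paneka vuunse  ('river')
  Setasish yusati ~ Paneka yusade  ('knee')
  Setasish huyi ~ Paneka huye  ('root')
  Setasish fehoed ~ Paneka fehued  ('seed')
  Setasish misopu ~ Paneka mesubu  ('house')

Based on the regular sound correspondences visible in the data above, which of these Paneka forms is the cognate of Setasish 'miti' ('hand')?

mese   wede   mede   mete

nisfi ~ nesfe, misopu ~ mesubu — Setasish i corresponds to Paneka e after a consonant, before a consonant other than r, m, n, p, b, f, v.
yusati ~ yusade — Setasish t corresponds to Paneka d between vowels (before a front vowel).
nisfi ~ nesfe, vounsi ~ vuunse — Setasish i corresponds to Paneka e word-finally.
Applying these to Setasish 'miti':
  miti → meti   (i→e after a consonant, before a consonant other than r, m, n, p, b, f, v)
  meti → medi   (t→d between vowels (before a front vowel))
  medi → mede   (i→e word-finally)
So the Paneka cognate is 'mede'.

mede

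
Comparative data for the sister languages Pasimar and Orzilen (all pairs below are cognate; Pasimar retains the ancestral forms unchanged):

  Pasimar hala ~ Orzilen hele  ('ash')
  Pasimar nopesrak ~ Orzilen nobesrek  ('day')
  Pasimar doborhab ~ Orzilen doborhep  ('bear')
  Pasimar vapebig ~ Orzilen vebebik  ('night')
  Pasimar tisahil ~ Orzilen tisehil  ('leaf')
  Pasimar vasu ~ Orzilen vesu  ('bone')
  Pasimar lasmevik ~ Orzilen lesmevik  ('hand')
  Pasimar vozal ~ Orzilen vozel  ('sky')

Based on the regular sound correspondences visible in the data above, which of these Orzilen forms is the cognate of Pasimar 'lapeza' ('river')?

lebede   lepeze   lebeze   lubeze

vapebig ~ vebebik — Pasimar a corresponds to Orzilen e after a consonant, before a labial obstruent.
nopesrak ~ nobesrek, vapebig ~ vebebik — Pasimar p corresponds to Orzilen b between vowels (before a front vowel).
hala ~ hele — Pasimar a corresponds to Orzilen e word-finally.
Applying these to Pasimar 'lapeza':
  lapeza → lepeza   (a→e after a consonant, before a labial obstruent)
  lepeza → lebeza   (p→b between vowels (before a front vowel))
  lebeza → lebeze   (a→e word-finally)
So the Orzilen cognate is 'lebeze'.

lebeze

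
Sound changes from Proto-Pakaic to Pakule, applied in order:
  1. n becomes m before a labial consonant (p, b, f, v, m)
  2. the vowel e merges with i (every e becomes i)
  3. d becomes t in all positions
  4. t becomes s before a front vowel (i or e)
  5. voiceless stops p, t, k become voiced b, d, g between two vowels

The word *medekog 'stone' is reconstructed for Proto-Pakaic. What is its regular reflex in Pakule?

Pakule: *medekog
  medekog (rule 1 does not apply)
  medekog → midikog   [vowel merger]
  midikog → mitikog   [unconditioned shift]
  mitikog → misikog   [palatalisation]
  misikog → misigog   [intervocalic voicing]
  giving Pakule misigog.

misigog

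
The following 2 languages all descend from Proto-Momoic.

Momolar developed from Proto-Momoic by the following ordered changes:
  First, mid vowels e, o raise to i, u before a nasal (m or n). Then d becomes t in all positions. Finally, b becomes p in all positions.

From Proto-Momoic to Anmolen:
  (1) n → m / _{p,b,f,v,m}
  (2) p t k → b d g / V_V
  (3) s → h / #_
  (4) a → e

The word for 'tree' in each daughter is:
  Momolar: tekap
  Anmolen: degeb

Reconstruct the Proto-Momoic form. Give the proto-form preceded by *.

Position 3: Momolar has k, Anmolen has g. Momolar preserves k here (none of its changes turn any other segment into k), so the proto-segment is *k.
Position 1: Momolar has t, Anmolen has d. Taking the neighbouring segments as reconstructed: Momolar t could go back to *t or *d; Anmolen d can only go back to *d — the one source consistent with every daughter is *d.
This points to *dekab. Verify forward in each daughter:
Momolar: start from *dekab.
  rule 1: no change — dekab
  rule 2 (unconditioned shift): dekab → tekab
  rule 3 (unconditioned shift): tekab → tekap
  ⇒ Momolar tekap
Anmolen: *dekab
  dekab (rule 1 does not apply)
  dekab → degab   [intervocalic voicing]
  degab (rule 3 does not apply)
  degab → degeb   [vowel merger]
  giving Anmolen degeb.
Only *dekab yields all of Momolar tekap, Anmolen degeb.

*dekab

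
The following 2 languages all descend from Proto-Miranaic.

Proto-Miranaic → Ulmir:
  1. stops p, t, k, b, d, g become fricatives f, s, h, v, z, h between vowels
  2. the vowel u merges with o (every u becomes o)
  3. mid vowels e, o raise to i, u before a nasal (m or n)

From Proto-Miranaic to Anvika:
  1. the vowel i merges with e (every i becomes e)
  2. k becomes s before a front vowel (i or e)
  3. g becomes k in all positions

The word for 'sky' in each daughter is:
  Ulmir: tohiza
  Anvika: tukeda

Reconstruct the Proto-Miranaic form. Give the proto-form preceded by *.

Position 5: Ulmir has z, Anvika has d. Anvika preserves d here (none of its changes turn any other segment into d), so the proto-segment is *d.
Position 2: Ulmir has o, Anvika has u. Anvika preserves u here (none of its changes turn any other segment into u), so the proto-segment is *u.
Verify the candidate proto-form against each daughter:
Ulmir: *tugida
  tugida → tuhiza   [intervocalic lenition]
  tuhiza → tohiza   [vowel merger]
  tohiza (rule 3 does not apply)
  giving Ulmir tohiza.
Anvika: *tugida
  tugida → tugeda   [vowel merger]
  tugeda (rule 2 does not apply)
  tugeda → tukeda   [unconditioned shift]
  giving Anvika tukeda.
No other proto-form is consistent with every reflex, so the reconstruction is *tugida.

*tugida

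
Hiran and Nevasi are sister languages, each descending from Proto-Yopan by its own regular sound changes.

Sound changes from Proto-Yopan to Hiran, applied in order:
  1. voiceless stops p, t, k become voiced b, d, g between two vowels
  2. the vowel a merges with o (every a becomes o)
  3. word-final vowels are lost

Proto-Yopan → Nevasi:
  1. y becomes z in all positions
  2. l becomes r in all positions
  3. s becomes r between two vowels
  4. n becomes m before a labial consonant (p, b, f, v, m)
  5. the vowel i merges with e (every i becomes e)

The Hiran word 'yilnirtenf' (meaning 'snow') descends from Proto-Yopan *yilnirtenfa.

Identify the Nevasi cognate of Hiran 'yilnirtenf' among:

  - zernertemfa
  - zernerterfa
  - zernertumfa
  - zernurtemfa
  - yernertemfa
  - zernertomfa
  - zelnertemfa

Nevasi: *yilnirtenfa
  yilnirtenfa → zilnirtenfa   [unconditioned shift]
  zilnirtenfa → zirnirtenfa   [unconditioned shift]
  zirnirtenfa (rule 3 does not apply)
  zirnirtenfa → zirnirtemfa   [nasal place assimilation]
  zirnirtemfa → zernertemfa   [vowel merger]
  giving Nevasi zernertemfa.

zernertemfa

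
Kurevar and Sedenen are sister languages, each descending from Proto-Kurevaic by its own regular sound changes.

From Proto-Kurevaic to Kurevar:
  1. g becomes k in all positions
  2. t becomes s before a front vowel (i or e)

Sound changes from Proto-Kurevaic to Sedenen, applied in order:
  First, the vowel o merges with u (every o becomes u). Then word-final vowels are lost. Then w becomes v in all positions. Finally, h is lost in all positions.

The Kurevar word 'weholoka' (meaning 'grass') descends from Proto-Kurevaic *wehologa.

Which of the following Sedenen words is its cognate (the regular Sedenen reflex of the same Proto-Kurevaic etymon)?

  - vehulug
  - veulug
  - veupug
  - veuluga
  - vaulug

veulug

Sedenen: *wehologa > wehuluga > wehulug > vehulug > veulug  (by vowel merger, apocope, unconditioned shift, h-loss)
Only 'veulug' matches the regular Sedenen development of *wehologa.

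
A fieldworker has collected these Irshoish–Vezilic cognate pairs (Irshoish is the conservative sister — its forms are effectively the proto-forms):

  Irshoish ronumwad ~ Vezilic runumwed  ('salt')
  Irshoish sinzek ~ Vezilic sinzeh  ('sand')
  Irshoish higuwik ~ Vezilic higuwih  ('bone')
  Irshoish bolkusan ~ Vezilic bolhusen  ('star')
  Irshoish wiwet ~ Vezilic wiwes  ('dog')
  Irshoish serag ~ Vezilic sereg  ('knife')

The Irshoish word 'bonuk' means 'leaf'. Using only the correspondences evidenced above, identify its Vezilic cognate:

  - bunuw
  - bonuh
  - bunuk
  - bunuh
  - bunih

bunuh

ronumwad ~ runumwed — Irshoish o corresponds to Vezilic u after a consonant, before a nasal.
sinzek ~ sinzeh, higuwik ~ higuwih — Irshoish k corresponds to Vezilic h word-finally.
Applying these to Irshoish 'bonuk':
  bonuk → bunuk   (o→u after a consonant, before a nasal)
  bunuk → bunuh   (k→h word-finally)
So the Vezilic cognate is 'bunuh'.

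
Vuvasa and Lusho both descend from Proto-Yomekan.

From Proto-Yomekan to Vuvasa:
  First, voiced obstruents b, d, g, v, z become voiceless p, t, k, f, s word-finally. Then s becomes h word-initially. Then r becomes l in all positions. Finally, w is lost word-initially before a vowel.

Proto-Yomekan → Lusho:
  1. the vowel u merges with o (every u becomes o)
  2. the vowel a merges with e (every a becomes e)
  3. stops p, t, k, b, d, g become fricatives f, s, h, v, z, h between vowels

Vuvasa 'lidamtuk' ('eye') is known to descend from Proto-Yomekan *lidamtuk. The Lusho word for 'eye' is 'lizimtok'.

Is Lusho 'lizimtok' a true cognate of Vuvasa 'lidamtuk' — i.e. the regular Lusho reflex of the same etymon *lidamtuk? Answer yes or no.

no

Derive the expected Lusho reflex of *lidamtuk:
Lusho: *lidamtuk
  lidamtuk → lidamtok   [vowel merger]
  lidamtok → lidemtok   [vowel merger]
  lidemtok → lizemtok   [intervocalic lenition]
  giving Lusho lizemtok.
The regular Lusho reflex would be 'lizemtok', but the attested form is 'lizimtok'. The correspondence is irregular, so they are not cognates (the Lusho form has a different source).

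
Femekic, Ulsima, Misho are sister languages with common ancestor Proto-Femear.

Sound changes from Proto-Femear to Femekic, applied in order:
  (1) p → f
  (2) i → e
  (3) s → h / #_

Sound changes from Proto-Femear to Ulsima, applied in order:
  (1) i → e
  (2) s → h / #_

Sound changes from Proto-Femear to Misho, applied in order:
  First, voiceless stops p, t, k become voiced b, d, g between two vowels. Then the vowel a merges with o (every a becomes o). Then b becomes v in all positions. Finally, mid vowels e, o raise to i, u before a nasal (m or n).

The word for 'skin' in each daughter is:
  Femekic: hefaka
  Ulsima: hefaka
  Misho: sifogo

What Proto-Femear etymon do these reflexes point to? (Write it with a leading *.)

*sifaka

Position 2: Femekic has e, Ulsima has e, Misho has i. Taking the neighbouring segments as reconstructed: Femekic e could go back to *e or *i; Ulsima e could go back to *e or *i; Misho i can only go back to *i — the one source consistent with every daughter is *i.
Position 1: Femekic has h, Ulsima has h, Misho has s. Misho preserves s here (none of its changes turn any other segment into s), so the proto-segment is *s.
Continuing position by position gives *sifaka; check it forward:
Femekic: start from *sifaka.
  rule 1: no change — sifaka
  rule 2 (vowel merger): sifaka → sefaka
  rule 3 (debuccalisation): sefaka → hefaka
  ⇒ Femekic hefaka
Ulsima: start from *sifaka.
  rule 1 (vowel merger): sifaka → sefaka
  rule 2 (debuccalisation): sefaka → hefaka
  ⇒ Ulsima hefaka
Misho: *sifaka > sifaga > sifogo  (by intervocalic voicing, vowel merger)
*sifaka is the unique common source.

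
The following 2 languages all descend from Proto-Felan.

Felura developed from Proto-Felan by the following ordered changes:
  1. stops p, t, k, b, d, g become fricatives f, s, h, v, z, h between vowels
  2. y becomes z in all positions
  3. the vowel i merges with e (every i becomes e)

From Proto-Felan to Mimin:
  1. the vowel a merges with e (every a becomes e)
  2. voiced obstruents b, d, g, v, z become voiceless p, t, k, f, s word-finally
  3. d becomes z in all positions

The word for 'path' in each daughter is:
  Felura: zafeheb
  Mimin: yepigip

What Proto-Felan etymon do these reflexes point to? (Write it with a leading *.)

*yapigib

Position 2: Felura has a, Mimin has e. Felura preserves a here (none of its changes turn any other segment into a), so the proto-segment is *a.
Position 6: Felura has e, Mimin has i. Mimin preserves i here (none of its changes turn any other segment into i), so the proto-segment is *i.
Verify the candidate proto-form against each daughter:
Felura: start from *yapigib.
  rule 1 (intervocalic lenition): yapigib → yafihib
  rule 2 (unconditioned shift): yafihib → zafihib
  rule 3 (vowel merger): zafihib → zafeheb
  ⇒ Felura zafeheb
Mimin: *yapigib
  yapigib → yepigib   [vowel merger]
  yepigib → yepigip   [final devoicing]
  yepigip (rule 3 does not apply)
  giving Mimin yepigip.
*yapigib is the unique common source.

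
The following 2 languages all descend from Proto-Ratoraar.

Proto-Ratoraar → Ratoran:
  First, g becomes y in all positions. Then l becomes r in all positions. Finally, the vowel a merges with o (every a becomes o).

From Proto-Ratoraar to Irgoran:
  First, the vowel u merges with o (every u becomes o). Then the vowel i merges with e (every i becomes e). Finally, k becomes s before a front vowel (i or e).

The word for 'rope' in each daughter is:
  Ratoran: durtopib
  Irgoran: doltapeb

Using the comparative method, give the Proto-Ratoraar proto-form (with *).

*dultapib

Position 5: Ratoran has o, Irgoran has a. Irgoran preserves a here (none of its changes turn any other segment into a), so the proto-segment is *a.
Position 7: Ratoran has i, Irgoran has e. Ratoran preserves i here (none of its changes turn any other segment into i), so the proto-segment is *i.
Position 2: Ratoran has u, Irgoran has o. Ratoran preserves u here (none of its changes turn any other segment into u), so the proto-segment is *u.
This points to *dultapib. Verify forward in each daughter:
Ratoran: *dultapib > durtapib > durtopib  (by unconditioned shift, vowel merger)
Irgoran: *dultapib
  dultapib → doltapib   [vowel merger]
  doltapib → doltapeb   [vowel merger]
  doltapeb (rule 3 does not apply)
  giving Irgoran doltapeb.
Only *dultapib yields all of Ratoran durtopib, Irgoran doltapeb.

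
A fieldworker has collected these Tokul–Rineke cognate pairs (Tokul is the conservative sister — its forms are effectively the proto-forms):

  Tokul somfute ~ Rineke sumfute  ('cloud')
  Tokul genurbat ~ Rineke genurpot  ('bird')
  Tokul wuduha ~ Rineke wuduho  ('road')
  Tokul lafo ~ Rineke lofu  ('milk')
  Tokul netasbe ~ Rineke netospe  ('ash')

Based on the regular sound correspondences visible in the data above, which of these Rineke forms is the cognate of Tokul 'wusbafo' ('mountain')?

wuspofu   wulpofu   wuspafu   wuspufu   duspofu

wuspofu

genurbat ~ genurpot — Tokul b corresponds to Rineke p after a consonant, before a back vowel.
lafo ~ lofu — Tokul a corresponds to Rineke o after a consonant, before a labial obstruent.
lafo ~ lofu — Tokul o corresponds to Rineke u word-finally.
Applying these to Tokul 'wusbafo':
  wusbafo → wuspafo   (b→p after a consonant, before a back vowel)
  wuspafo → wuspofo   (a→o after a consonant, before a labial obstruent)
  wuspofo → wuspofu   (o→u word-finally)
So the Rineke cognate is 'wuspofu'.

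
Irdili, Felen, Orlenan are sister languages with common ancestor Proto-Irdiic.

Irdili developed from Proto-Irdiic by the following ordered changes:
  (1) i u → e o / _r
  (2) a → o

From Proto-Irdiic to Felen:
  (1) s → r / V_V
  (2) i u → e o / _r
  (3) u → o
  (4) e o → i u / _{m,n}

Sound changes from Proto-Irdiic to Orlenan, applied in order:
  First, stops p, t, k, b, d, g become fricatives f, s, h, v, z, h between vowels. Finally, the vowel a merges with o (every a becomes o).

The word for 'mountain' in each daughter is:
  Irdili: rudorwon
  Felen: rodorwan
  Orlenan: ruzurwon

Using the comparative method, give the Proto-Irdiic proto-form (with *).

*rudurwan

Position 2: Irdili has u, Felen has o, Orlenan has u. Irdili preserves u here (none of its changes turn any other segment into u), so the proto-segment is *u.
Position 4: Irdili has o, Felen has o, Orlenan has u. Orlenan preserves u here (none of its changes turn any other segment into u), so the proto-segment is *u.
Continuing position by position gives *rudurwan; check it forward:
Irdili: start from *rudurwan.
  rule 1 (pre-rhotic lowering): rudurwan → rudorwan
  rule 2 (vowel merger): rudorwan → rudorwon
  ⇒ Irdili rudorwon
Felen: *rudurwan > rudorwan > rodorwan  (by pre-rhotic lowering, vowel merger)
Orlenan: start from *rudurwan.
  rule 1 (intervocalic lenition): rudurwan → ruzurwan
  rule 2 (vowel merger): ruzurwan → ruzurwon
  ⇒ Orlenan ruzurwon
Only *rudurwan yields all of Irdili rudorwon, Felen rodorwan, Orlenan ruzurwon.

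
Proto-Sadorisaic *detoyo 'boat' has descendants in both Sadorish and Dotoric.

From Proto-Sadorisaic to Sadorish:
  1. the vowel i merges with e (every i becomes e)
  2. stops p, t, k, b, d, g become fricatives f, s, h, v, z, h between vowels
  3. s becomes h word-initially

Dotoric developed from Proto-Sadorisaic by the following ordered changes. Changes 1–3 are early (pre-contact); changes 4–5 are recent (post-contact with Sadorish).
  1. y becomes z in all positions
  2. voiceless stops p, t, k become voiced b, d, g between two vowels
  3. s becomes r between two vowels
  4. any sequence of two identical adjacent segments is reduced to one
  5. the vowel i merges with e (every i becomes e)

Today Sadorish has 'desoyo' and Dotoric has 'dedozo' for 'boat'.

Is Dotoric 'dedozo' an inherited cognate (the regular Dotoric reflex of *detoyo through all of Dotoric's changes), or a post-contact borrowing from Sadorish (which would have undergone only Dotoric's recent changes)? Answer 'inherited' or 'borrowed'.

If inherited, *detoyo would pass through all of Dotoric's changes:
Dotoric: start from *detoyo.
  rule 1 (unconditioned shift): detoyo → detozo
  rule 2 (intervocalic voicing): detozo → dedozo
  rule 3: no change — dedozo
  rule 4: no change — dedozo
  rule 5: no change — dedozo
  ⇒ Dotoric dedozo
If borrowed from Sadorish 'desoyo' after the early changes, it would undergo only the recent ones:
  rule 4 (degemination): no change (desoyo)
  rule 5 (vowel merger): no change (desoyo)
  ⇒ as a loan: desoyo
Dotoric 'dedozo' matches the inherited outcome exactly, so it is an inherited cognate, not a loan.

inherited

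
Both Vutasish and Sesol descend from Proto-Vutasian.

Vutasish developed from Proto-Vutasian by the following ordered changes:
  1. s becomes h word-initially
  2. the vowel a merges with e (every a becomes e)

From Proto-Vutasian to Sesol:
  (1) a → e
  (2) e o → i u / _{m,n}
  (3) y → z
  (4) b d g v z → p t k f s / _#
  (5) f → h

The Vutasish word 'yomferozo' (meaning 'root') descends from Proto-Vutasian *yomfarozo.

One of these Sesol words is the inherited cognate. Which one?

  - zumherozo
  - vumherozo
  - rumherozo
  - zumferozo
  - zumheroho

Sesol: *yomfarozo
  yomfarozo → yomferozo   [vowel merger]
  yomferozo → yumferozo   [pre-nasal raising]
  yumferozo → zumferozo   [unconditioned shift]
  zumferozo (rule 4 does not apply)
  zumferozo → zumherozo   [unconditioned shift]
  giving Sesol zumherozo.

zumherozo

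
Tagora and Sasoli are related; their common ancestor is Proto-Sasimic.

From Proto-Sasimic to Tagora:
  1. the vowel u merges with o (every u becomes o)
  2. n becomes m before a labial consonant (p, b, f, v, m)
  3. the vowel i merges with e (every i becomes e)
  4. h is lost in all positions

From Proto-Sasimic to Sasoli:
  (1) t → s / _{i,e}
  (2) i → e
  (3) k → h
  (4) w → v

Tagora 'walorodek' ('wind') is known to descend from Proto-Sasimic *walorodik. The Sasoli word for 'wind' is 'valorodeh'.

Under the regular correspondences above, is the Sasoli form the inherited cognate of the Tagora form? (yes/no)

Derive the expected Sasoli reflex of *walorodik:
Sasoli: *walorodik > walorodek > walorodeh > valorodeh  (by vowel merger, unconditioned shift, unconditioned shift)
Sasoli 'valorodeh' matches the regular reflex exactly, so the pair is cognate.

yes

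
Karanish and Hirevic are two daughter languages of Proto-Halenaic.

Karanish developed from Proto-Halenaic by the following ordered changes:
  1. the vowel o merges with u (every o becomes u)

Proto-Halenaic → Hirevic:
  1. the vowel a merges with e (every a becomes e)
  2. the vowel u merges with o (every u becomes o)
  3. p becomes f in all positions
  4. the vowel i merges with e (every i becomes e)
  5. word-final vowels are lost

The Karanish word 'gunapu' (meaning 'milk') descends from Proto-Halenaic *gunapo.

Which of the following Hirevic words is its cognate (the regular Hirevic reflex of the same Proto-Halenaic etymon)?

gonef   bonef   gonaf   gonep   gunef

gonef

Hirevic: *gunapo
  gunapo → gunepo   [vowel merger]
  gunepo → gonepo   [vowel merger]
  gonepo → gonefo   [unconditioned shift]
  gonefo (rule 4 does not apply)
  gonefo → gonef   [apocope]
  giving Hirevic gonef.
Only 'gonef' matches the regular Hirevic development of *gunapo.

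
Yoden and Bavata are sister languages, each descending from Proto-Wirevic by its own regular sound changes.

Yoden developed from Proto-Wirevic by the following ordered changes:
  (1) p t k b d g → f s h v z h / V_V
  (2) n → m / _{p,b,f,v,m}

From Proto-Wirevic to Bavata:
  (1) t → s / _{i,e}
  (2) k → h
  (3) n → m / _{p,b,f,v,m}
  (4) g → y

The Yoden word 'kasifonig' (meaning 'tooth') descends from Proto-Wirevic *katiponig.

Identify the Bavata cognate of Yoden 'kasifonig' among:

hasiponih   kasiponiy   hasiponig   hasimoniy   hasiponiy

Bavata: *katiponig > kasiponig > hasiponig > hasiponiy  (by palatalisation, unconditioned shift, unconditioned shift)
The other candidates each miss or misapply at least one Bavata change.

hasiponiy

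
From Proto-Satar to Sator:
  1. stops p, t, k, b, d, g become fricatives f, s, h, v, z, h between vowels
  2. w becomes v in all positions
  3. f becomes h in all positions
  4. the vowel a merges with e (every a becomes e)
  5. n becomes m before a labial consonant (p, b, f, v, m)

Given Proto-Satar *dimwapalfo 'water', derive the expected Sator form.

Sator: *dimwapalfo
  dimwapalfo → dimwafalfo   [intervocalic lenition]
  dimwafalfo → dimvafalfo   [unconditioned shift]
  dimvafalfo → dimvahalho   [unconditioned shift]
  dimvahalho → dimvehelho   [vowel merger]
  dimvehelho (rule 5 does not apply)
  giving Sator dimvehelho.

dimvehelho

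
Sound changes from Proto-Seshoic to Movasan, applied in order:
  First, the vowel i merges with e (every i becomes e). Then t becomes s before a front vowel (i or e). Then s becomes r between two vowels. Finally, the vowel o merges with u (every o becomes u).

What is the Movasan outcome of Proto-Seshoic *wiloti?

welure

Movasan: *wiloti > welote > welose > welore > welure  (by vowel merger, palatalisation, rhotacism, vowel merger)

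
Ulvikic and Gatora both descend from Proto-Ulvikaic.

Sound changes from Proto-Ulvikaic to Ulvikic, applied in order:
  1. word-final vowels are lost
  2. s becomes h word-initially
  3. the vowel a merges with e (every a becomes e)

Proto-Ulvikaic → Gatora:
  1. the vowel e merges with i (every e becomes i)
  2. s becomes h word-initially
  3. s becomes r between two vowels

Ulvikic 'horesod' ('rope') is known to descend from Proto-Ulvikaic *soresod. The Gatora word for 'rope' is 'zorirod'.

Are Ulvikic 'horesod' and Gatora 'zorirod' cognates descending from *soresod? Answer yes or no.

Derive the expected Gatora reflex of *soresod:
Gatora: *soresod > sorisod > horisod > horirod  (by vowel merger, debuccalisation, rhotacism)
The regular Gatora reflex would be 'horirod', but the attested form is 'zorirod'. The correspondence is irregular, so they are not cognates (the Gatora form has a different source).

no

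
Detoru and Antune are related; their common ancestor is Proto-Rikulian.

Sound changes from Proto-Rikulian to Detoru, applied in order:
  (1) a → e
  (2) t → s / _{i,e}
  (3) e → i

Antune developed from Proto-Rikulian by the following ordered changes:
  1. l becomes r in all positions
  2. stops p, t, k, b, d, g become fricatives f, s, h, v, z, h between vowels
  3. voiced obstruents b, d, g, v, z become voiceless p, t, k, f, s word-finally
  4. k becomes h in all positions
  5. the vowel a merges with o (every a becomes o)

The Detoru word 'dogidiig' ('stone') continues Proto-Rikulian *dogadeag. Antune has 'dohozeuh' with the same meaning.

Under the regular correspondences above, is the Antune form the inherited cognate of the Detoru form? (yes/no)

no

Derive the expected Antune reflex of *dogadeag:
Antune: *dogadeag
  dogadeag (rule 1 does not apply)
  dogadeag → dohazeag   [intervocalic lenition]
  dohazeag → dohazeak   [final devoicing]
  dohazeak → dohazeah   [unconditioned shift]
  dohazeah → dohozeoh   [vowel merger]
  giving Antune dohozeoh.
The regular Antune reflex would be 'dohozeoh', but the attested form is 'dohozeuh'. The correspondence is irregular, so they are not cognates (the Antune form has a different source).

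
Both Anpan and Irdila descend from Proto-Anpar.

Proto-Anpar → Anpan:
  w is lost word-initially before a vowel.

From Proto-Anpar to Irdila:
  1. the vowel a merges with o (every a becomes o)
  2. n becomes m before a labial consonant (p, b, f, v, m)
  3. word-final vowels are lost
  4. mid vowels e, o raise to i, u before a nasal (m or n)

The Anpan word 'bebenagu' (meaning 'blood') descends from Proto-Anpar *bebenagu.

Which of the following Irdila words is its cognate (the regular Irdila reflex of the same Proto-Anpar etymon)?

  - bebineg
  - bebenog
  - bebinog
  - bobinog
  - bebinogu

bebinog

Irdila: *bebenagu > bebenogu > bebenog > bebinog  (by vowel merger, apocope, pre-nasal raising)
The other candidates each miss or misapply at least one Irdila change.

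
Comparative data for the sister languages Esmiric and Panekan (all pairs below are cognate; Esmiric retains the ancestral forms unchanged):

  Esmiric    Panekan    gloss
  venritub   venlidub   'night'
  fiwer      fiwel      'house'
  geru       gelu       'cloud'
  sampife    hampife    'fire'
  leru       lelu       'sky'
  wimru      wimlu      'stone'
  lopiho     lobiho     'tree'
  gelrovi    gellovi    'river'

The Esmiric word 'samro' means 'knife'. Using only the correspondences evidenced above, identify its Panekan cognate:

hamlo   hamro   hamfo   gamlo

sampife ~ hampife — Esmiric s corresponds to Panekan h word-initially before a back vowel.
gelrovi ~ gellovi — Esmiric r corresponds to Panekan l after a consonant, before a back vowel.
Applying these to Esmiric 'samro':
  samro → hamro   (s→h word-initially before a back vowel)
  hamro → hamlo   (r→l after a consonant, before a back vowel)
So the Panekan cognate is 'hamlo'.

hamlo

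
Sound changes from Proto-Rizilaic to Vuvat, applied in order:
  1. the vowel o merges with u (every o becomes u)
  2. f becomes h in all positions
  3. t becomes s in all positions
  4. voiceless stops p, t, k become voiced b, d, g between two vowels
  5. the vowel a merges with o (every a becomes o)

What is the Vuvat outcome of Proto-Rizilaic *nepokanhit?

nebugonhis

Vuvat: start from *nepokanhit.
  rule 1 (vowel merger): nepokanhit → nepukanhit
  rule 2: no change — nepukanhit
  rule 3 (unconditioned shift): nepukanhit → nepukanhis
  rule 4 (intervocalic voicing): nepukanhis → nebuganhis
  rule 5 (vowel merger): nebuganhis → nebugonhis
  ⇒ Vuvat nebugonhis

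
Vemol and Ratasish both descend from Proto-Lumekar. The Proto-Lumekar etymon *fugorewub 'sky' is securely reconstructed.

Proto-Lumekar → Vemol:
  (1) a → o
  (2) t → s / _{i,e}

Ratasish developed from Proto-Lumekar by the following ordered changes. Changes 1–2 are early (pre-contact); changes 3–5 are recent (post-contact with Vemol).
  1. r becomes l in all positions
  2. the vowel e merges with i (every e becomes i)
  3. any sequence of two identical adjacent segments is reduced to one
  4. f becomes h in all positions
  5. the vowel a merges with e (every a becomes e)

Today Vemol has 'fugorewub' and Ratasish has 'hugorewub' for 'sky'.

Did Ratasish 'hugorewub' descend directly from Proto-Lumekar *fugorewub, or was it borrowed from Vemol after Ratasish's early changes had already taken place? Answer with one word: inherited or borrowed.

borrowed

If inherited, *fugorewub would pass through all of Ratasish's changes:
Ratasish: *fugorewub > fugolewub > fugoliwub > hugoliwub  (by unconditioned shift, vowel merger, unconditioned shift)
If borrowed from Vemol 'fugorewub' after the early changes, it would undergo only the recent ones:
  rule 3 (degemination): no change (fugorewub)
  rule 4 (unconditioned shift): fugorewub → hugorewub
  rule 5 (vowel merger): no change (hugorewub)
  ⇒ as a loan: hugorewub
Ratasish 'hugorewub' matches the loan outcome 'hugorewub', not the inherited 'hugoliwub' — it skipped the early Ratasish changes, so it was borrowed from Vemol.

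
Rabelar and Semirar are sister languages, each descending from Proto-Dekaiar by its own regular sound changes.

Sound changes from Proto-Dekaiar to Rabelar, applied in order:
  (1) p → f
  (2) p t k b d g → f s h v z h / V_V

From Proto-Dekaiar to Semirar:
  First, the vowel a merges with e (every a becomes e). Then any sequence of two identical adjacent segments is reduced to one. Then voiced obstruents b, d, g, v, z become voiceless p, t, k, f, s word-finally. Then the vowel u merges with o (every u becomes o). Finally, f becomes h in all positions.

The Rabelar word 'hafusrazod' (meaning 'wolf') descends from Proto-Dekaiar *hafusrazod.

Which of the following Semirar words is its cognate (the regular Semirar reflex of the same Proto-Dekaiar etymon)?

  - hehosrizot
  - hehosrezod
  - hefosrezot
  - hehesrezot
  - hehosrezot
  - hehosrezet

Semirar: *hafusrazod > hefusrezod > hefusrezot > hefosrezot > hehosrezot  (by vowel merger, final devoicing, vowel merger, unconditioned shift)
Only 'hehosrezot' matches the regular Semirar development of *hafusrazod.

hehosrezot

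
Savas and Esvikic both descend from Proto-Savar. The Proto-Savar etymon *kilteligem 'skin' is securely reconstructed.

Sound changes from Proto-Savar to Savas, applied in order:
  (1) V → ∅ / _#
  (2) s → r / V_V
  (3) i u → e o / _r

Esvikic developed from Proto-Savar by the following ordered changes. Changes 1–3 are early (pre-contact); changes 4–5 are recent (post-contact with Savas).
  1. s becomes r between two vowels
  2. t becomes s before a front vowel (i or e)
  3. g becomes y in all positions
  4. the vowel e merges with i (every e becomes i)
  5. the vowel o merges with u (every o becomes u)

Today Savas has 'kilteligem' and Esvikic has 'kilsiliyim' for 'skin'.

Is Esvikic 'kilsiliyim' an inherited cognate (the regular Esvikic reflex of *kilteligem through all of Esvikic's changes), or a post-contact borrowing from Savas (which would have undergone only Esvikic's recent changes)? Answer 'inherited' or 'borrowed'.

inherited

If inherited, *kilteligem would pass through all of Esvikic's changes:
Esvikic: start from *kilteligem.
  rule 1: no change — kilteligem
  rule 2 (palatalisation): kilteligem → kilseligem
  rule 3 (unconditioned shift): kilseligem → kilseliyem
  rule 4 (vowel merger): kilseliyem → kilsiliyim
  rule 5: no change — kilsiliyim
  ⇒ Esvikic kilsiliyim
If borrowed from Savas 'kilteligem' after the early changes, it would undergo only the recent ones:
  rule 4 (vowel merger): kilteligem → kiltiligim
  rule 5 (vowel merger): no change (kiltiligim)
  ⇒ as a loan: kiltiligim
Esvikic 'kilsiliyim' matches the inherited outcome exactly, so it is an inherited cognate, not a loan.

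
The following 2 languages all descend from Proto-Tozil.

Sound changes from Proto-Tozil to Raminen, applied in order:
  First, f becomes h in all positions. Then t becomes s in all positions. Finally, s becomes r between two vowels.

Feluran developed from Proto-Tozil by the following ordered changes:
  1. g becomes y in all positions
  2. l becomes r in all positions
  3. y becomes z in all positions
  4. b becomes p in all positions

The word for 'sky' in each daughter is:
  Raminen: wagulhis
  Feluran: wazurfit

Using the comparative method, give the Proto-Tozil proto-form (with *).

*wagulfit

Position 8: Raminen has s, Feluran has t. Feluran preserves t here (none of its changes turn any other segment into t), so the proto-segment is *t.
Position 3: Raminen has g, Feluran has z. Raminen preserves g here (none of its changes turn any other segment into g), so the proto-segment is *g.
Position 6: Raminen has h, Feluran has f. Feluran preserves f here (none of its changes turn any other segment into f), so the proto-segment is *f.
Continuing position by position gives *wagulfit; check it forward:
Raminen: *wagulfit > wagulhit > wagulhis  (by unconditioned shift, unconditioned shift)
Feluran: *wagulfit
  wagulfit → wayulfit   [unconditioned shift]
  wayulfit → wayurfit   [unconditioned shift]
  wayurfit → wazurfit   [unconditioned shift]
  wazurfit (rule 4 does not apply)
  giving Feluran wazurfit.
Only *wagulfit yields all of Raminen wagulhis, Feluran wazurfit.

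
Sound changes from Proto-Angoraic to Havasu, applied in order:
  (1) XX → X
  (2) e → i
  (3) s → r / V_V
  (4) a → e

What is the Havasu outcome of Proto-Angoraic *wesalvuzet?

wirelvuzit

Havasu: *wesalvuzet > wisalvuzit > wiralvuzit > wirelvuzit  (by vowel merger, rhotacism, vowel merger)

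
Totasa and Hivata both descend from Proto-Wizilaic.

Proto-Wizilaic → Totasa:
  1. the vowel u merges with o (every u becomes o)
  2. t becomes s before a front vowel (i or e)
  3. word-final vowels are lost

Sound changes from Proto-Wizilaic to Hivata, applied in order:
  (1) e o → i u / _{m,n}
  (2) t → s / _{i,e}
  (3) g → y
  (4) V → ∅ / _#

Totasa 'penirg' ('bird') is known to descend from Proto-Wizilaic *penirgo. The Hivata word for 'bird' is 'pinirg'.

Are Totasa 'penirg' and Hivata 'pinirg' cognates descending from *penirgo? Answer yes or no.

Derive the expected Hivata reflex of *penirgo:
Hivata: start from *penirgo.
  rule 1 (pre-nasal raising): penirgo → pinirgo
  rule 2: no change — pinirgo
  rule 3 (unconditioned shift): pinirgo → piniryo
  rule 4 (apocope): piniryo → piniry
  ⇒ Hivata piniry
The regular Hivata reflex would be 'piniry', but the attested form is 'pinirg'. The correspondence is irregular, so they are not cognates (the Hivata form has a different source).

no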